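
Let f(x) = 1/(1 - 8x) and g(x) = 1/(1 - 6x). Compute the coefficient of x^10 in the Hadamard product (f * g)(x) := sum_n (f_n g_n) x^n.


f has coefficients f_k = 8^k and g has coefficients g_k = 6^k, so the Hadamard product has coefficient (f*g)_k = 8^k * 6^k = 48^k.
For k = 10: 48^10 = 64925062108545024.

64925062108545024


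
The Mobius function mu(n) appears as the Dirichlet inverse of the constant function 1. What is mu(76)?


76 has a squared prime factor, so mu(76) = 0.
Factorization reveals a repeated prime.

0


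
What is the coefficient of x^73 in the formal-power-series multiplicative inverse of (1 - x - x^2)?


Let the inverse be f(x) = sum_{k>=0} a_k x^k. From f(x) * (1 - x - x^2) = 1 and matching coefficients:
 x^0: a_0 = 1.
 x^1: a_1 - a_0 = 0, so a_1 = 1.
 x^k (k >= 2): a_k - a_{k-1} - a_{k-2} = 0, i.e. a_k = a_{k-1} + a_{k-2}.
This is the Fibonacci-type recurrence shifted so that a_0 = a_1 = 1.
Iterating: a_0=1, a_1=1, a_2=2, a_3=3, a_4=5, a_5=8, a_6=13, a_7=21, a_8=34, a_9=55, ...
a_73 = 1304969544928657.

1304969544928657


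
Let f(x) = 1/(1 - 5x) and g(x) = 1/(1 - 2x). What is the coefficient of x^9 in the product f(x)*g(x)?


The coefficient of x^n in f*g is the Cauchy product: sum_{k=0}^{n} a^k * b^(n-k).
With a=5, b=2, n=9:
sum_{k=0}^{9} 5^k * 2^(9-k)
= 3254867

3254867


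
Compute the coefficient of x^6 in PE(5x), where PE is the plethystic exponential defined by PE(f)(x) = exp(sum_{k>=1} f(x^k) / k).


With f(x) = 5x, the exponent is sum_{k>=1} 5 x^k / k = 5 * (-ln(1 - x)). Exponentiating:
PE(5x) = exp(-5 ln(1 - x)) = 1/(1 - x)^5.
By the negative binomial expansion, [x^n] 1/(1 - x)^5 = C(n + 4, 4).
For n = 6: C(10, 4) = 210.

210


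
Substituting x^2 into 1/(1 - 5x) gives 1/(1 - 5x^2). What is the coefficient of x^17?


Since 1/(1 - 5x^2) only has even powers of x,
the coefficient of x^17 (odd) is 0.

0


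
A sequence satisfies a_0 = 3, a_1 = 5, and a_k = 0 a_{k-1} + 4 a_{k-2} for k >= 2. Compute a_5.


The characteristic equation is t^2 - 0 t - 4 = 0, with roots r_1 = 2 and r_2 = -2 (so c_1 = r_1 + r_2, c_2 = -r_1 r_2 as required).
One can use the closed form a_n = A r_1^n + B r_2^n, but direct iteration is more reliable:
a_0 = 3, a_1 = 5, a_2 = 12, a_3 = 20, a_4 = 48, a_5 = 80.
So a_5 = 80.

80


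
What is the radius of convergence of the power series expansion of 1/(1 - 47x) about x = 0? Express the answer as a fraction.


Expanding 1/(1 - 47x) = sum_{k>=0} 47^k x^k, the series converges when |47x| < 1, i.e., |x| < 1/47.
So the radius of convergence is 1/47 = 1/47.

1/47


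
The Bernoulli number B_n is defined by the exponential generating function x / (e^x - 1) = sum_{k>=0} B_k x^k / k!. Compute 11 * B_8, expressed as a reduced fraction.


Bernoulli numbers can also be computed recursively via B_0 = 1 and sum_{j=0}^{m} C(m+1, j) B_j = 0 for m >= 1. Odd-index Bernoulli numbers vanish for k >= 3.
Computing B_8 = -1/30, so 11 * B_8 = 11 * -1/30 = -11/30.

-11/30


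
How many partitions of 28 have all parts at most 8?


Using the generating function (1-x)^(-1)(1-x^2)^(-1)...(1-x^8)^(-1),
the coefficient of x^28 counts these restricted partitions.
Result = 1801

1801


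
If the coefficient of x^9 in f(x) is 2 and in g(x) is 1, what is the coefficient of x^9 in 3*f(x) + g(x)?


Scalar multiplication scales coefficients: 3 * 2 = 6.
Then add the g coefficient: 6 + 1
= 7

7


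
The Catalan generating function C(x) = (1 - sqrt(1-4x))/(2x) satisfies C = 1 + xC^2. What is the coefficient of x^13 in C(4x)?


Substituting x -> 4x scales the n-th coefficient by 4^n, so [x^13] C(4x) = 4^13 * C_13.
C_13 = C(2*13, 13)/(14) = 10400600/14 = 742900.
So 4^13 * 742900 = 67108864 * 742900 = 49855175065600.

49855175065600


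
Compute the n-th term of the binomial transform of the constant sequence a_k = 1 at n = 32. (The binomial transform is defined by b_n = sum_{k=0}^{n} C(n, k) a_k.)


With a_k = 1 for all k, b_n = sum_{k=0}^{n} C(n, k) = 2^n by the binomial theorem.
For n = 32: 2^32 = 4294967296.

4294967296


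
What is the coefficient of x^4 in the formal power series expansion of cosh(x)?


The Maclaurin series is cosh(t) = sum_{m>=0} t^(2m) / (2m)!, so substituting t = x, only even powers of x are nonzero, with coefficient of x^(2m) equal to 1 / (2m)!.
For x^4 the coefficient is 1/4! = 1/24 = 1/24.

1/24


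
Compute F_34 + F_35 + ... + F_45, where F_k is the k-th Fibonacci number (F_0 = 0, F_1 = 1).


Use the identity sum_{k=0}^{N} F_k = F_{N+2} - 1 (which follows from F_{k+2} - F_{k+1} = F_k). Then
sum_{k=34}^{45} F_k = (F_{47} - 1) - (F_{35} - 1) = F_{47} - F_{35}.
Computing: F_{47} = 2971215073, F_{35} = 9227465, so
Sum = 2971215073 - 9227465 = 2961987608.

2961987608


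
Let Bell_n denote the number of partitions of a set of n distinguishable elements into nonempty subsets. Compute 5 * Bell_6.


Bell_6 can be computed from the Bell triangle or from Dobinski's identity Bell_n = (1/e) * sum_{k>=0} k^n / k!.
Computing Bell_6 = 203.
Then 5 * 203 = 1015.

1015


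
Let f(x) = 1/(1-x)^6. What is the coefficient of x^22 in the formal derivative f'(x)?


Differentiate: d/dx [ 1/(1-x)^r ] = r / (1-x)^(r+1).
Here r = 6, so f'(x) = 6 / (1-x)^7.
The expansion of 1/(1-x)^(r+1) has coefficient of x^n equal to C(n+r, r).
So the coefficient of x^22 in f'(x) is
6 * C(28, 6) = 6 * 376740 = 2260440

2260440


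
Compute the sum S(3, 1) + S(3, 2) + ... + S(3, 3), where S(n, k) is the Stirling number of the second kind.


By definition, S(n, k) counts partitions of an n-set into exactly k nonempty blocks.
Computing row n = 3 for k = 1..3:
S(3, k): 1, 3, 1
Sum = 5. (This equals Bell_3 since the sum runs over all k.)

5


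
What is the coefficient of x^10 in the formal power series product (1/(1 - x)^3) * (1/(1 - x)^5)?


Combine the factors: (1/(1 - x)^3) * (1/(1 - x)^5) = 1/(1 - x)^8.
Then use 1/(1 - x)^r = sum_{k>=0} C(k + r - 1, r - 1) x^k with r = 8 and k = 10:
C(17, 7) = 19448.

19448


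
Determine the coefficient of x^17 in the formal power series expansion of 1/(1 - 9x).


The geometric series identity gives 1/(1 - c x) = sum_{k>=0} c^k x^k, so the coefficient of x^k is c^k.
Here c = 9 and k = 17.
Computing: 9^17 = 16677181699666569

16677181699666569


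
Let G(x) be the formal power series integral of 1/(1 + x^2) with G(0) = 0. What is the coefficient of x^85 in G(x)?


1/(1 + x^2) = sum_{j>=0} (-1)^j x^(2j). Integrating termwise with G(0) = 0:
G(x) = sum_{j>=0} (-1)^j x^(2j+1) / (2j+1) = arctan(x).
Only odd powers are nonzero. For x^85 write 85 = 2*42 + 1, giving
(-1)^42 / 85 = 1/85 = 1/85.

1/85


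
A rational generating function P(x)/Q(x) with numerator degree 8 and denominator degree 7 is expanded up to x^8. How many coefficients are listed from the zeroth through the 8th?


Expanding up to x^8 gives the coefficients for x^0, x^1, ..., x^8.
That is 8 + 1 = 9 coefficients in total.

9


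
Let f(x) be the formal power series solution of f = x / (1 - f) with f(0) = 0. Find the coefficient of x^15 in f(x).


Apply Lagrange inversion: f = x * phi(f) with phi(t) = 1/(1 - t), so
[x^n] f = (1/n) [t^(n-1)] phi(t)^n = (1/n) [t^(n-1)] (1 - t)^(-n) = (1/n) C(2n - 2, n - 1) = C_{n-1}.
For n = 15: C_14 = C(28, 14) / 15 = 40116600/15 = 2674440 = 2674440.

2674440


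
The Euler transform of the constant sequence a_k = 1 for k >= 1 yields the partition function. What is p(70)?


The Euler transform converts the sequence a_k = 1 into the number of integer partitions.
Using the recurrence or dynamic programming:
p(70) = 4087968

4087968


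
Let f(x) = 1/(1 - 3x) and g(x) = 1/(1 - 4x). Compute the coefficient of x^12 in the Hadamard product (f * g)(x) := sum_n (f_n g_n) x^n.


f has coefficients f_k = 3^k and g has coefficients g_k = 4^k, so the Hadamard product has coefficient (f*g)_k = 3^k * 4^k = 12^k.
For k = 12: 12^12 = 8916100448256.

8916100448256


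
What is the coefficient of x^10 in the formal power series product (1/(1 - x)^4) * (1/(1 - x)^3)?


Combine the factors: (1/(1 - x)^4) * (1/(1 - x)^3) = 1/(1 - x)^7.
Then use 1/(1 - x)^r = sum_{k>=0} C(k + r - 1, r - 1) x^k with r = 7 and k = 10:
C(16, 6) = 8008.

8008


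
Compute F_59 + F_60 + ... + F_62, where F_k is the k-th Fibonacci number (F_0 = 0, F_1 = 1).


Use the identity sum_{k=0}^{N} F_k = F_{N+2} - 1 (which follows from F_{k+2} - F_{k+1} = F_k). Then
sum_{k=59}^{62} F_k = (F_{64} - 1) - (F_{60} - 1) = F_{64} - F_{60}.
Computing: F_{64} = 10610209857723, F_{60} = 1548008755920, so
Sum = 10610209857723 - 1548008755920 = 9062201101803.

9062201101803


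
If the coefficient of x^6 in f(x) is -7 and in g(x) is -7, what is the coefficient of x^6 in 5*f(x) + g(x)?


Scalar multiplication scales coefficients: 5 * -7 = -35.
Then add the g coefficient: -35 + -7
= -42

-42


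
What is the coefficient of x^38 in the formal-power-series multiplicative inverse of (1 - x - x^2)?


Let the inverse be f(x) = sum_{k>=0} a_k x^k. From f(x) * (1 - x - x^2) = 1 and matching coefficients:
 x^0: a_0 = 1.
 x^1: a_1 - a_0 = 0, so a_1 = 1.
 x^k (k >= 2): a_k - a_{k-1} - a_{k-2} = 0, i.e. a_k = a_{k-1} + a_{k-2}.
This is the Fibonacci-type recurrence shifted so that a_0 = a_1 = 1.
Iterating: a_0=1, a_1=1, a_2=2, a_3=3, a_4=5, a_5=8, a_6=13, a_7=21, a_8=34, a_9=55, ...
a_38 = 63245986.

63245986


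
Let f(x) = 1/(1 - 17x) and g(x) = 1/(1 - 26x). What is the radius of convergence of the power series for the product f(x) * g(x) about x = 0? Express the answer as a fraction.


The radius of 1/(1 - 17x) is 1/17 (nearest singularity at x = 1/17), and the radius of 1/(1 - 26x) is 1/26.
The product f(x)*g(x) = 1/((1 - 17x)(1 - 26x)) has singularities at both 1/17 and 1/26, so its radius of convergence is the distance to the nearest one:
min(1/17, 1/26) = 1/26.

1/26


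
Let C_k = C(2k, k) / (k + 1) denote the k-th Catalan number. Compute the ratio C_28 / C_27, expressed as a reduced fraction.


Using C_k = (2k)! / (k! (k+1)!), the ratio C_{k+1}/C_k simplifies to
C_{k+1}/C_k = [(2k+2)! / ((k+1)! (k+2)!)] * [k! (k+1)! / (2k)!]
 = (2k+2)(2k+1) / ((k+1)(k+2)) = 2(2k+1) / (k+2).
For k = 27: 2(2*27 + 1) / (27 + 2) = 110/29 = 110/29.

110/29


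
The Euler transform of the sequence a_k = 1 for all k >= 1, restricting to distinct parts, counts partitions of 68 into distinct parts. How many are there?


Partitions of 68 into distinct parts can be computed via generating function.
Product (1+x)(1+x^2)(1+x^3)...
The coefficient of x^68 = 24576

24576


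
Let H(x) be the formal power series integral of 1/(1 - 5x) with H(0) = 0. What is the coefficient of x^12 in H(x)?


1/(1 - 5x) = sum_{k>=0} 5^k x^k. Integrating termwise with H(0) = 0:
H(x) = sum_{k>=0} 5^k x^(k+1) / (k+1) = sum_{m>=1} 5^(m-1) x^m / m.
For m = 12: 5^11/12 = 48828125/12 = 48828125/12.

48828125/12


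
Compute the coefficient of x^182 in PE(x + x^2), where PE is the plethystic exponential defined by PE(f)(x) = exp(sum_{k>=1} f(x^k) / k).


With f(x) = x + x^2, the exponent is sum_{k>=1} (x^k + x^(2k)) / k = -ln(1 - x) - ln(1 - x^2). Exponentiating:
PE(x + x^2) = 1 / ((1 - x)(1 - x^2)).
This is the generating function for partitions of n into parts of size 1 or 2. The number of 2's can be any j in 0..91, and the rest are 1's, so
[x^182] = floor(182/2) + 1 = 92.

92


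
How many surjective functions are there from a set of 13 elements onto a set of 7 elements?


By inclusion-exclusion on which target elements are missed, the number of surjections from an n-set onto a k-set is
surj(n, k) = sum_{j=0}^{k} (-1)^j C(k, j) (k - j)^n.
Equivalently surj(n, k) = k! * S(n, k), where S(n, k) is the Stirling number of the second kind.
For n = 13, k = 7:
S(13, 7) = 5715424, so
surj = 7! * 5715424 = 5040 * 5715424 = 28805736960.

28805736960


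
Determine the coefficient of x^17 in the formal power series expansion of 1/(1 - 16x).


The geometric series identity gives 1/(1 - c x) = sum_{k>=0} c^k x^k, so the coefficient of x^k is c^k.
Here c = 16 and k = 17.
Computing: 16^17 = 295147905179352825856

295147905179352825856


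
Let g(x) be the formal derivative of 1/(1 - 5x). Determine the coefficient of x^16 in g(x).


Differentiate termwise: d/dx sum_{k>=0} 5^k x^k = sum_{k>=1} k 5^k x^(k-1) = sum_{j>=0} (j+1) 5^(j+1) x^j.
Equivalently, d/dx [1/(1 - 5x)] = 5/(1 - 5x)^2.
For j = 16: 17 * 5^17 = 17 * 762939453125 = 12969970703125.

12969970703125


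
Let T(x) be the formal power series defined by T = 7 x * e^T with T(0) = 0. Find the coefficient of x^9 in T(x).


Apply the Lagrange inversion formula: if T = 7 x * phi(T) with phi(t) = e^t, then
[x^n] T = 7^n * (1/n) [t^(n-1)] phi(t)^n = 7^n * (1/n) [t^(n-1)] e^(n t) = 7^n * (1/n) * n^(n-1) / (n-1)! = 7^n * n^(n-1) / n!.
When c = 1 this is the Cayley count of rooted labeled trees on n vertices, divided by n!.
For n = 9: 7^9 * 9^8 / 9! = 40353607 * 43046721/362880 = 3063651608241/640.

3063651608241/640


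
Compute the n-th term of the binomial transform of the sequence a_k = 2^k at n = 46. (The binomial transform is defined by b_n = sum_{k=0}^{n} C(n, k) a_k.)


With a_k = 2^k, b_n = sum_{k=0}^{n} C(n, k) 2^k = (1 + 2)^n by the binomial theorem.
For n = 46: (1 + 2)^46 = 3^46 = 8862938119652501095929.

8862938119652501095929


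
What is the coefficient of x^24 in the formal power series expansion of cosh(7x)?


The Maclaurin series is cosh(t) = sum_{m>=0} t^(2m) / (2m)!, so substituting t = 7x, only even powers of x are nonzero, with coefficient of x^(2m) equal to 7^(2m) / (2m)!.
For x^24 the coefficient is 7^24/24! = 191581231380566414401/620448401733239439360000 = 558545864083284007/1808887468610027520000.

558545864083284007/1808887468610027520000


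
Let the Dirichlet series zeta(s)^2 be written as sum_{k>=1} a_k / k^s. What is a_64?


The Dirichlet convolution of the constant function 1 with itself gives (1 * 1)(k) = sum_{d | k} 1 = d(k), the number of positive divisors of k.
Since zeta(s) = sum_{k>=1} 1/k^s, we have zeta(s)^2 = sum_{k>=1} d(k)/k^s, so a_k = d(k).
For k = 64: the divisors are 1, 2, 4, 8, 16, 32, 64.
Count = 7.

7


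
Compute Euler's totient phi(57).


phi(n) counts integers in [1, n] coprime to n. Using the multiplicative formula phi(n) = n * prod_{p | n} (1 - 1/p):
57 = 3 * 19, so
phi(57) = 57 * (1 - 1/3) * (1 - 1/19) = 36.

36


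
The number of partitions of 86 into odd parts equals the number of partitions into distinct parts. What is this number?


Computing partitions of 86 into odd parts (1, 3, 5, ...):
Using the generating function prod_{k>=0} 1/(1-x^(2k+1)),
the count is 133184

133184


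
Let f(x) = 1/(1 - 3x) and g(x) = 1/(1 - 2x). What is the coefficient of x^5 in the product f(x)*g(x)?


The coefficient of x^n in f*g is the Cauchy product: sum_{k=0}^{n} a^k * b^(n-k).
With a=3, b=2, n=5:
sum_{k=0}^{5} 3^k * 2^(5-k)
= 665

665


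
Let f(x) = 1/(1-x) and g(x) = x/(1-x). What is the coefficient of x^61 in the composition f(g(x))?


First simplify the composition: f(g(x)) = 1/(1 - x/(1-x)) = (1-x)/((1-x) - x) = (1-x)/(1-2x).
Now extract the coefficient. Write (1-x)/(1-2x) = 1/(1-2x) - x/(1-2x).
The coefficient of x^n in 1/(1-2x) is 2^n, and in x/(1-2x) is 2^(n-1) (for n >= 1).
So the coefficient of x^61 is 2^61 - 2^60 = 2305843009213693952 - 1152921504606846976 = 1152921504606846976.

1152921504606846976


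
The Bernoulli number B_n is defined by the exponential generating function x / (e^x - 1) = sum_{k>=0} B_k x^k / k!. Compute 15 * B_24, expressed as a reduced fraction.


Bernoulli numbers can also be computed recursively via B_0 = 1 and sum_{j=0}^{m} C(m+1, j) B_j = 0 for m >= 1. Odd-index Bernoulli numbers vanish for k >= 3.
Computing B_24 = -236364091/2730, so 15 * B_24 = 15 * -236364091/2730 = -236364091/182.

-236364091/182


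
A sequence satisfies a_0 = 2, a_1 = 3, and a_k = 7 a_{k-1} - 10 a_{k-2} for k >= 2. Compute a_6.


The characteristic equation is t^2 - 7 t + 10 = 0, with roots r_1 = 5 and r_2 = 2 (so c_1 = r_1 + r_2, c_2 = -r_1 r_2 as required).
One can use the closed form a_n = A r_1^n + B r_2^n, but direct iteration is more reliable:
a_0 = 2, a_1 = 3, a_2 = 1, a_3 = -23, a_4 = -171, a_5 = -967, a_6 = -5059.
So a_6 = -5059.

-5059


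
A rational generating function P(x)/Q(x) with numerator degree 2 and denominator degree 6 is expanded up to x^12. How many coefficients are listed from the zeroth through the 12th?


Expanding up to x^12 gives the coefficients for x^0, x^1, ..., x^12.
That is 12 + 1 = 13 coefficients in total.

13


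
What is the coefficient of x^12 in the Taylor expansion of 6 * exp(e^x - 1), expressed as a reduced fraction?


exp(e^x - 1) = sum_{k>=0} Bell_k x^k / k!, where Bell_k is the k-th Bell number.
So the coefficient of x^12 is 6 * Bell_12 / 12!.
Computing: Bell_12 = 4213597 and 12! = 479001600, giving
6 * 4213597/479001600 = 4213597/79833600.

4213597/79833600


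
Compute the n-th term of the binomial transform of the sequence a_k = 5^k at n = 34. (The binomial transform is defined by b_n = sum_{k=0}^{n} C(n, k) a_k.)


With a_k = 5^k, b_n = sum_{k=0}^{n} C(n, k) 5^k = (1 + 5)^n by the binomial theorem.
For n = 34: (1 + 5)^34 = 6^34 = 286511799958070431838109696.

286511799958070431838109696


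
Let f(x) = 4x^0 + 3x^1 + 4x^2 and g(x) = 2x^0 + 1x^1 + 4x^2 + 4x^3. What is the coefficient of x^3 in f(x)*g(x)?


Cauchy product at x^3:
4*4 + 3*4 + 4*1
= 32

32


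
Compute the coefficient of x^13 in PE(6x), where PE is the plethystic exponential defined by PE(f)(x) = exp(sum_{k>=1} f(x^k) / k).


With f(x) = 6x, the exponent is sum_{k>=1} 6 x^k / k = 6 * (-ln(1 - x)). Exponentiating:
PE(6x) = exp(-6 ln(1 - x)) = 1/(1 - x)^6.
By the negative binomial expansion, [x^n] 1/(1 - x)^6 = C(n + 5, 5).
For n = 13: C(18, 5) = 8568.

8568


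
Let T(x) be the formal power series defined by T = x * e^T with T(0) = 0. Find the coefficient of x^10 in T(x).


Apply the Lagrange inversion formula: if T = x * phi(T) with phi(t) = e^t, then
[x^n] T = (1/n) [t^(n-1)] phi(t)^n = (1/n) [t^(n-1)] e^(n t) = (1/n) * n^(n-1) / (n-1)! = n^(n-1) / n!.
When c = 1 this is the Cayley count of rooted labeled trees on n vertices, divided by n!.
For n = 10: 10^9 / 10! = 1000000000/3628800 = 156250/567.

156250/567


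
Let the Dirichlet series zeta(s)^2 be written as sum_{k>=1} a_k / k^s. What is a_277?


The Dirichlet convolution of the constant function 1 with itself gives (1 * 1)(k) = sum_{d | k} 1 = d(k), the number of positive divisors of k.
Since zeta(s) = sum_{k>=1} 1/k^s, we have zeta(s)^2 = sum_{k>=1} d(k)/k^s, so a_k = d(k).
For k = 277: the divisors are 1, 277.
Count = 2.

2


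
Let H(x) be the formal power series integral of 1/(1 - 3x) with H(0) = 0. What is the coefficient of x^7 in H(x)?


1/(1 - 3x) = sum_{k>=0} 3^k x^k. Integrating termwise with H(0) = 0:
H(x) = sum_{k>=0} 3^k x^(k+1) / (k+1) = sum_{m>=1} 3^(m-1) x^m / m.
For m = 7: 3^6/7 = 729/7 = 729/7.

729/7


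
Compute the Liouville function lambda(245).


The Liouville function is lambda(k) = (-1)^Omega(k), where Omega(k) counts the prime factors of k with multiplicity.
Factoring: 245 = 5 * 7 * 7, so Omega(245) = 3.
lambda(245) = (-1)^3 = -1.

-1


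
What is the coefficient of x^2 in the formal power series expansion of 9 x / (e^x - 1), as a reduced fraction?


The exponential generating function for Bernoulli numbers is
x / (e^x - 1) = sum_{k>=0} B_k x^k / k!.
So the coefficient of x^2 in 9 x / (e^x - 1) is 9 B_2 / 2!.
Computing: B_2 = 1/6, 2! = 2, giving
9 * 1/6 / 2 = 3/4.

3/4


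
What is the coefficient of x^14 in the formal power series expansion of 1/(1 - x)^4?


The expansion 1/(1 - x)^r = sum_{k>=0} C(k + r - 1, r - 1) x^k follows from the multiset / negative-binomial theorem (or from repeated differentiation of the geometric series).
For r = 4 and k = 14:
C(17, 3) = 355687428096000 / (6 * 87178291200) = 680.

680


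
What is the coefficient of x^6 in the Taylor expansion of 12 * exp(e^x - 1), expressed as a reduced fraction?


exp(e^x - 1) = sum_{k>=0} Bell_k x^k / k!, where Bell_k is the k-th Bell number.
So the coefficient of x^6 is 12 * Bell_6 / 6!.
Computing: Bell_6 = 203 and 6! = 720, giving
12 * 203/720 = 203/60.

203/60


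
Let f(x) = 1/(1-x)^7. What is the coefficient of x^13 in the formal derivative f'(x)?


Differentiate: d/dx [ 1/(1-x)^r ] = r / (1-x)^(r+1).
Here r = 7, so f'(x) = 7 / (1-x)^8.
The expansion of 1/(1-x)^(r+1) has coefficient of x^n equal to C(n+r, r).
So the coefficient of x^13 in f'(x) is
7 * C(20, 7) = 7 * 77520 = 542640

542640


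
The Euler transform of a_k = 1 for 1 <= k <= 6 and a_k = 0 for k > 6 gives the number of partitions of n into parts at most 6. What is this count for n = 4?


Partitions of 4 into parts at most 6:
Using generating function (1-x)^(-1)(1-x^2)^(-1)...(1-x^6)^(-1),
the coefficient of x^4 = 5

5


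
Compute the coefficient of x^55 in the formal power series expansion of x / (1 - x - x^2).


Let f(x) = sum_{k>=0} a_k x^k. Multiplying f(x) * (1 - x - x^2) = x and matching coefficients gives a_0 = 0, a_1 = 1, and a_k = a_{k-1} + a_{k-2} for k >= 2. These are the Fibonacci numbers F_k.
Iterating from F_0 = 0, F_1 = 1:
F_0=0, F_1=1, F_2=1, F_3=2, F_4=3, F_5=5, F_6=8, F_7=13, F_8=21, F_9=34, ...
F_55 = 139583862445.

139583862445


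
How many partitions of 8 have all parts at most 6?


Using the generating function (1-x)^(-1)(1-x^2)^(-1)...(1-x^6)^(-1),
the coefficient of x^8 counts these restricted partitions.
Result = 20

20


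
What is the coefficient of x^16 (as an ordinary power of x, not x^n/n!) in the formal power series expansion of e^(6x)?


The exponential series is e^y = sum_{k>=0} y^k / k!. Substituting y = 6x gives
e^(6x) = sum_{k>=0} 6^k x^k / k!.
So the coefficient of x^n is a^n/n! with a = 6, n = 16:
6^16 / 16! = 2821109907456/20922789888000 = 118098/875875

118098/875875


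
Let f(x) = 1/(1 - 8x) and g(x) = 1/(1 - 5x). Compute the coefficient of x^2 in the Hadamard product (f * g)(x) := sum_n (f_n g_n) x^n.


f has coefficients f_k = 8^k and g has coefficients g_k = 5^k, so the Hadamard product has coefficient (f*g)_k = 8^k * 5^k = 40^k.
For k = 2: 40^2 = 1600.

1600


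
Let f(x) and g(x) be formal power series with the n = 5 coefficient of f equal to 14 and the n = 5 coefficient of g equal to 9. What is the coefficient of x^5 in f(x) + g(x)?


Addition of formal power series is termwise.
The coefficient of x^5 in f + g = 14 + 9
= 23

23


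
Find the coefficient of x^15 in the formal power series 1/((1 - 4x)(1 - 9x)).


By partial fractions or Cauchy convolution:
The coefficient equals sum_{k=0}^{15} 4^k * 9^(15-k).
= 370603178776909

370603178776909


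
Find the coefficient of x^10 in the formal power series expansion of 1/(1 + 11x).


Write 1/(1 + c x) = 1/(1 - (-c) x) and apply the geometric-series identity
1/(1 - y) = sum_{k>=0} y^k to get 1/(1 + c x) = sum_{k>=0} (-c)^k x^k.
So the coefficient of x^k is (-c)^k = (-1)^k * c^k.
Here c = 11 and k = 10:
(-11)^10 = 1 * 25937424601 = 25937424601

25937424601


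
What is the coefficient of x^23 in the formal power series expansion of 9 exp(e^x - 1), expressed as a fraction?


exp(e^x - 1) is the exponential generating function for the Bell numbers Bell_k: exp(e^x - 1) = sum_{k>=0} Bell_k x^k / k!.
So the coefficient of x^23 in 9 exp(e^x - 1) is 9 Bell_23 / 23!.
Computing: Bell_23 = 44152005855084346 and 23! = 25852016738884976640000, giving
9 * 44152005855084346/25852016738884976640000 = 22076002927542173/1436223152160276480000.

22076002927542173/1436223152160276480000


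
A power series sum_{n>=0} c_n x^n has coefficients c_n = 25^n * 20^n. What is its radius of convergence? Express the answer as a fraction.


By the root test (Cauchy-Hadamard), the radius is R = 1 / limsup_n |c_n|^(1/n).
Here |c_n|^(1/n) = (25^n * 20^n)^(1/n) = 25 * 20 = 500 for all n.
So R = 1/500 = 1/500.

1/500


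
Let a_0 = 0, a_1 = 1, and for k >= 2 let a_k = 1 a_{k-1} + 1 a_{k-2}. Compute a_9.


Iterating the recurrence forward:
a_0 = 0
a_1 = 1
a_2 = 1*1 + 1*0 = 1
a_3 = 1*1 + 1*1 = 2
a_4 = 1*2 + 1*1 = 3
a_5 = 1*3 + 1*2 = 5
a_6 = 1*5 + 1*3 = 8
a_7 = 1*8 + 1*5 = 13
a_8 = 1*13 + 1*8 = 21
a_9 = 1*21 + 1*13 = 34
So a_9 = 34.

34


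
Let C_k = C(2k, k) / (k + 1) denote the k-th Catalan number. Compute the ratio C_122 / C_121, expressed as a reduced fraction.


Using C_k = (2k)! / (k! (k+1)!), the ratio C_{k+1}/C_k simplifies to
C_{k+1}/C_k = [(2k+2)! / ((k+1)! (k+2)!)] * [k! (k+1)! / (2k)!]
 = (2k+2)(2k+1) / ((k+1)(k+2)) = 2(2k+1) / (k+2).
For k = 121: 2(2*121 + 1) / (121 + 2) = 486/123 = 162/41.

162/41


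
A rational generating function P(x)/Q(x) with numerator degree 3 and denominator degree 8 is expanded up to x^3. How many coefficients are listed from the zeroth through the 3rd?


Expanding up to x^3 gives the coefficients for x^0, x^1, ..., x^3.
That is 3 + 1 = 4 coefficients in total.

4


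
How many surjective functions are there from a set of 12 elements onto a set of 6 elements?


By inclusion-exclusion on which target elements are missed, the number of surjections from an n-set onto a k-set is
surj(n, k) = sum_{j=0}^{k} (-1)^j C(k, j) (k - j)^n.
Equivalently surj(n, k) = k! * S(n, k), where S(n, k) is the Stirling number of the second kind.
For n = 12, k = 6:
S(12, 6) = 1323652, so
surj = 6! * 1323652 = 720 * 1323652 = 953029440.

953029440


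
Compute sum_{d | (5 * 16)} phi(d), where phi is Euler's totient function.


First, 5 * 16 = 80. One classical identity is sum_{d | n} phi(d) = n (each k in [1, n] has a unique gcd with n, and among the k's with gcd(k, n) = n/d there are phi(d) of them). So the sum equals 80. We also verify directly:
Divisors of 80: 1, 2, 4, 5, 8, 10, 16, 20, 40, 80.
phi values: 1, 1, 2, 4, 4, 4, 8, 8, 16, 32.
Sum = 80.

80


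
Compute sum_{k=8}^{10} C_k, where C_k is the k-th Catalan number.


C_8 through C_10: 1430, 4862, 16796
Sum = 1430 + 4862 + 16796
= 23088

23088


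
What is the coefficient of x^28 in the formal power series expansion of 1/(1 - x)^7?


The negative binomial / multiset identity is
1/(1 - x)^r = sum_{k>=0} C(k + r - 1, r - 1) x^k.
Here r = 7 and k = 28, so the coefficient is
C(28 + 6, 6) = C(34, 6)
= 1344904

1344904


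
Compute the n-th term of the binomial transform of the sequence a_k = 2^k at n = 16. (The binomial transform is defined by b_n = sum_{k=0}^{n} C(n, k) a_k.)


With a_k = 2^k, b_n = sum_{k=0}^{n} C(n, k) 2^k = (1 + 2)^n by the binomial theorem.
For n = 16: (1 + 2)^16 = 3^16 = 43046721.

43046721


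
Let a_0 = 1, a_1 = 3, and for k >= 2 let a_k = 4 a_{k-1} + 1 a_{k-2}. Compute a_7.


Iterating the recurrence forward:
a_0 = 1
a_1 = 3
a_2 = 4*3 + 1*1 = 13
a_3 = 4*13 + 1*3 = 55
a_4 = 4*55 + 1*13 = 233
a_5 = 4*233 + 1*55 = 987
a_6 = 4*987 + 1*233 = 4181
a_7 = 4*4181 + 1*987 = 17711
So a_7 = 17711.

17711


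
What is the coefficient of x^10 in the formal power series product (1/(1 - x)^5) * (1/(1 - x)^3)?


Combine the factors: (1/(1 - x)^5) * (1/(1 - x)^3) = 1/(1 - x)^8.
Then use 1/(1 - x)^r = sum_{k>=0} C(k + r - 1, r - 1) x^k with r = 8 and k = 10:
C(17, 7) = 19448.

19448


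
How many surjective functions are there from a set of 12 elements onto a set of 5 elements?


By inclusion-exclusion on which target elements are missed, the number of surjections from an n-set onto a k-set is
surj(n, k) = sum_{j=0}^{k} (-1)^j C(k, j) (k - j)^n.
Equivalently surj(n, k) = k! * S(n, k), where S(n, k) is the Stirling number of the second kind.
For n = 12, k = 5:
S(12, 5) = 1379400, so
surj = 5! * 1379400 = 120 * 1379400 = 165528000.

165528000


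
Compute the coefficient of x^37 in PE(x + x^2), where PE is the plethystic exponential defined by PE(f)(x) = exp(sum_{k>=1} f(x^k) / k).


With f(x) = x + x^2, the exponent is sum_{k>=1} (x^k + x^(2k)) / k = -ln(1 - x) - ln(1 - x^2). Exponentiating:
PE(x + x^2) = 1 / ((1 - x)(1 - x^2)).
This is the generating function for partitions of n into parts of size 1 or 2. The number of 2's can be any j in 0..18, and the rest are 1's, so
[x^37] = floor(37/2) + 1 = 19.

19


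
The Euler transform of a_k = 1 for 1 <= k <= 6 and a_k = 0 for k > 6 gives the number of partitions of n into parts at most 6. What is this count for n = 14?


Partitions of 14 into parts at most 6:
Using generating function (1-x)^(-1)(1-x^2)^(-1)...(1-x^6)^(-1),
the coefficient of x^14 = 90

90


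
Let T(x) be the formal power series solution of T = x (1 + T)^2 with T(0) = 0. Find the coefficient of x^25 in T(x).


Apply the Lagrange inversion formula: if T = x * phi(T) with phi(t) = (1 + t)^2, then [x^n] T = (1/n) [t^(n-1)] phi(t)^n = (1/n) [t^(n-1)] (1 + t)^(2n) = (1/n) C(2n, n-1).
Using the identity C(2n, n-1) = C(2n, n) * n / (n+1), the unscaled factor equals C(2n, n) / (n+1) = C_n, the n-th Catalan number.
For n = 25: C_25 = C(50, 25) / 26 = 126410606437752/26 = 4861946401452 = 4861946401452.

4861946401452


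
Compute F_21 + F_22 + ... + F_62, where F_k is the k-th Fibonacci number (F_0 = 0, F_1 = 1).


Use the identity sum_{k=0}^{N} F_k = F_{N+2} - 1 (which follows from F_{k+2} - F_{k+1} = F_k). Then
sum_{k=21}^{62} F_k = (F_{64} - 1) - (F_{22} - 1) = F_{64} - F_{22}.
Computing: F_{64} = 10610209857723, F_{22} = 17711, so
Sum = 10610209857723 - 17711 = 10610209840012.

10610209840012


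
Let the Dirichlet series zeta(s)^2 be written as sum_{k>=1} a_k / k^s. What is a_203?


The Dirichlet convolution of the constant function 1 with itself gives (1 * 1)(k) = sum_{d | k} 1 = d(k), the number of positive divisors of k.
Since zeta(s) = sum_{k>=1} 1/k^s, we have zeta(s)^2 = sum_{k>=1} d(k)/k^s, so a_k = d(k).
For k = 203: the divisors are 1, 7, 29, 203.
Count = 4.

4


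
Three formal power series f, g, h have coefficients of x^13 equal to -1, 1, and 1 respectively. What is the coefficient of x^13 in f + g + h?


Series addition is componentwise:
-1 + 1 + 1
= 1

1


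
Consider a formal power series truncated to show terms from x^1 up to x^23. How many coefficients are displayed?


From x^1 to x^23 inclusive, the count is 23 - 1 + 1 = 23.

23


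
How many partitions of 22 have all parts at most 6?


Using the generating function (1-x)^(-1)(1-x^2)^(-1)...(1-x^6)^(-1),
the coefficient of x^22 counts these restricted partitions.
Result = 391

391


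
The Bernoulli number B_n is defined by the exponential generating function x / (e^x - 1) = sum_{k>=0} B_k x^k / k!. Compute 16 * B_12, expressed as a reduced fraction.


Bernoulli numbers can also be computed recursively via B_0 = 1 and sum_{j=0}^{m} C(m+1, j) B_j = 0 for m >= 1. Odd-index Bernoulli numbers vanish for k >= 3.
Computing B_12 = -691/2730, so 16 * B_12 = 16 * -691/2730 = -5528/1365.

-5528/1365


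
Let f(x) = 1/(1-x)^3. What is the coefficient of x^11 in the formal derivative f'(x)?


Differentiate: d/dx [ 1/(1-x)^r ] = r / (1-x)^(r+1).
Here r = 3, so f'(x) = 3 / (1-x)^4.
The expansion of 1/(1-x)^(r+1) has coefficient of x^n equal to C(n+r, r).
So the coefficient of x^11 in f'(x) is
3 * C(14, 3) = 3 * 364 = 1092

1092


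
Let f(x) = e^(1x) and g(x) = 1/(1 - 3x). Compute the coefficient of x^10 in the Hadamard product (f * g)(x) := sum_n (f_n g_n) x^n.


Expanding: f_k = 1^k/k! (from e^(1x)) and g_k = 3^k (from 1/(1 - 3x)). So the Hadamard coefficient (f * g)_k = 1^k 3^k / k! = (3)^k / k!.
For k = 10: 3^10/10! = 59049/3628800 = 729/44800.

729/44800


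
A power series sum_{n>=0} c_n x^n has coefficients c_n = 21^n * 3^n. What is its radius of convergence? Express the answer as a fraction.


By the root test (Cauchy-Hadamard), the radius is R = 1 / limsup_n |c_n|^(1/n).
Here |c_n|^(1/n) = (21^n * 3^n)^(1/n) = 21 * 3 = 63 for all n.
So R = 1/63 = 1/63.

1/63


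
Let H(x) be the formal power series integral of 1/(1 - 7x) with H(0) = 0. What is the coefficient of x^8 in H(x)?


1/(1 - 7x) = sum_{k>=0} 7^k x^k. Integrating termwise with H(0) = 0:
H(x) = sum_{k>=0} 7^k x^(k+1) / (k+1) = sum_{m>=1} 7^(m-1) x^m / m.
For m = 8: 7^7/8 = 823543/8 = 823543/8.

823543/8


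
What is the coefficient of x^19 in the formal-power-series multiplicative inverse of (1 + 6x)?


The inverse is 1/(1 + 6x). Apply the geometric identity 1/(1 - y) = sum_{k>=0} y^k with y = -6x:
1/(1 + 6x) = sum_{k>=0} (-6)^k x^k.
So the coefficient of x^19 is (-6)^19 = -609359740010496.

-609359740010496


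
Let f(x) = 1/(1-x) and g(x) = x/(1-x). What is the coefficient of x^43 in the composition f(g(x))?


First simplify the composition: f(g(x)) = 1/(1 - x/(1-x)) = (1-x)/((1-x) - x) = (1-x)/(1-2x).
Now extract the coefficient. Write (1-x)/(1-2x) = 1/(1-2x) - x/(1-2x).
The coefficient of x^n in 1/(1-2x) is 2^n, and in x/(1-2x) is 2^(n-1) (for n >= 1).
So the coefficient of x^43 is 2^43 - 2^42 = 8796093022208 - 4398046511104 = 4398046511104.

4398046511104


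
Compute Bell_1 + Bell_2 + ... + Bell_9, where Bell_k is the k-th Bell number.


Recall Bell_k counts set partitions of a k-set (with Bell_0 = 1 by convention).
Bell_1 through Bell_9: 1, 2, 5, 15, 52, 203, 877, 4140, 21147
Sum = 1 + 2 + 5 + 15 + 52 + 203 + 877 + 4140 + 21147 = 26442.

26442


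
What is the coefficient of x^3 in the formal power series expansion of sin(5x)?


The Maclaurin series is sin(t) = sum_{k>=0} (-1)^k t^(2k+1) / (2k+1)!, so substituting t = 5x, only odd powers of x are nonzero, with coefficient of x^(2k+1) equal to (-1)^k 5^(2k+1) / (2k+1)!.
Write 3 = 2*1 + 1, giving the coefficient (-1)^1 * 5^3 / 3! = -125/6 = -125/6.

-125/6


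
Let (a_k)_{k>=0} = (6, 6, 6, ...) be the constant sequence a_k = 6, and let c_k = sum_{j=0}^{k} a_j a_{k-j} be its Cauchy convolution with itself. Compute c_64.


Since a_j = 6 for all j >= 0, the convolution sum becomes
c_k = sum_{j=0}^{k} 6 * 6 = 36 * (k + 1).
Equivalently, the generating function of (a_k) is 6/(1 - x) and its square is 36/(1 - x)^2 = sum_{k>=0} 36(k + 1) x^k.
For k = 64: 36 * 65 = 2340.

2340


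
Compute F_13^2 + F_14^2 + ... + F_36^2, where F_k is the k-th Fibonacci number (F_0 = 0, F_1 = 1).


There is a standard identity sum_{k=0}^{N} F_k^2 = F_N * F_{N+1} (proved inductively from the telescoping relation F_k^2 = F_k F_{k+1} - F_{k-1} F_k). Then
sum_{k=13}^{36} F_k^2 = F_36 F_37 - F_12 F_13.
Computing: F_36 = 14930352, F_37 = 24157817, F_12 = 144, F_13 = 233.
Sum = 14930352 * 24157817 - 144 * 233 = 360684711328032.

360684711328032


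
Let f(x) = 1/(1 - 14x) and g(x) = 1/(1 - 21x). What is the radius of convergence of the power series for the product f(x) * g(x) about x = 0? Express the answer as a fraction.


The radius of 1/(1 - 14x) is 1/14 (nearest singularity at x = 1/14), and the radius of 1/(1 - 21x) is 1/21.
The product f(x)*g(x) = 1/((1 - 14x)(1 - 21x)) has singularities at both 1/14 and 1/21, so its radius of convergence is the distance to the nearest one:
min(1/14, 1/21) = 1/21.

1/21


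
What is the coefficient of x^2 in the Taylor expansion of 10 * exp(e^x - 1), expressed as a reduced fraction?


exp(e^x - 1) = sum_{k>=0} Bell_k x^k / k!, where Bell_k is the k-th Bell number.
So the coefficient of x^2 is 10 * Bell_2 / 2!.
Computing: Bell_2 = 2 and 2! = 2, giving
10 * 2/2 = 10.

10


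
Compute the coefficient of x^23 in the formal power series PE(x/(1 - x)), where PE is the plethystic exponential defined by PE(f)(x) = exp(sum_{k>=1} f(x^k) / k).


For f(x) = x/(1 - x) we have
sum_{k>=1} f(x^k) / k = sum_{k>=1} (1/k) * x^k / (1 - x^k) = sum_{k, m >= 1} x^(k m) / k,
which after exponentiating simplifies to
PE(x/(1 - x)) = prod_{k>=1} 1 / (1 - x^k).
This is the generating function for the partition function p(n), so the coefficient of x^23 is p(23).
Computing p(23) by dynamic programming over parts 1, 2, ..., 23: p(23) = 1255.

1255


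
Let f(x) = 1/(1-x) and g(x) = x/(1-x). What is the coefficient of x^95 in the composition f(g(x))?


First simplify the composition: f(g(x)) = 1/(1 - x/(1-x)) = (1-x)/((1-x) - x) = (1-x)/(1-2x).
Now extract the coefficient. Write (1-x)/(1-2x) = 1/(1-2x) - x/(1-2x).
The coefficient of x^n in 1/(1-2x) is 2^n, and in x/(1-2x) is 2^(n-1) (for n >= 1).
So the coefficient of x^95 is 2^95 - 2^94 = 39614081257132168796771975168 - 19807040628566084398385987584 = 19807040628566084398385987584.

19807040628566084398385987584


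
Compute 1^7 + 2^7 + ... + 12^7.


This power sum has a closed form given by Faulhaber's formula
sum_{k=1}^{m} k^p = (1 / (p + 1)) * sum_{j=0}^{p} C(p + 1, j) B_j m^(p + 1 - j),
but for small m direct computation is fastest:
1 + 128 + 2187 + 16384 + 78125 + 279936 + 823543 + 2097152 + 4782969 + 10000000 + 19487171 + 35831808 = 73399404.

73399404


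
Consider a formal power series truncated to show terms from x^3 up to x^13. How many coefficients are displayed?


From x^3 to x^13 inclusive, the count is 13 - 3 + 1 = 11.

11


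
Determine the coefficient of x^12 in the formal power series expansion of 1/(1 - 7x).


The geometric series identity gives 1/(1 - c x) = sum_{k>=0} c^k x^k, so the coefficient of x^k is c^k.
Here c = 7 and k = 12.
Computing: 7^12 = 13841287201

13841287201


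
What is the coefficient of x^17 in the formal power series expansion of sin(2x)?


The Maclaurin series is sin(t) = sum_{k>=0} (-1)^k t^(2k+1) / (2k+1)!, so substituting t = 2x, only odd powers of x are nonzero, with coefficient of x^(2k+1) equal to (-1)^k 2^(2k+1) / (2k+1)!.
Write 17 = 2*8 + 1, giving the coefficient (-1)^8 * 2^17 / 17! = 131072/355687428096000 = 4/10854718875.

4/10854718875


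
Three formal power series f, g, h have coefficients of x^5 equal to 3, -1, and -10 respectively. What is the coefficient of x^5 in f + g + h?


Series addition is componentwise:
3 + -1 + -10
= -8

-8


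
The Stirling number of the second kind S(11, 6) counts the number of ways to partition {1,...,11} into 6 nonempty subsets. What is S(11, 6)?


Using the explicit formula S(n,k) = (1/k!) sum_{j=0}^{k} (-1)^(k-j) C(k,j) j^n:
S(11, 6) = 179487
Equivalently, S(n,k) is n! times the coefficient of x^n in the EGF (e^x - 1)^k / k!.

179487


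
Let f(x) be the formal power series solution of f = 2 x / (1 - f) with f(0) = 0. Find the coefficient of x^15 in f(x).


Apply Lagrange inversion: f = 2 x * phi(f) with phi(t) = 1/(1 - t), so
[x^n] f = 2^n * (1/n) [t^(n-1)] phi(t)^n = 2^n * (1/n) [t^(n-1)] (1 - t)^(-n) = 2^n * (1/n) C(2n - 2, n - 1) = 2^n * C_{n-1}.
For n = 15: C_14 = C(28, 14) / 15 = 40116600/15 = 2674440.
With the 2^15 = 32768 factor, the coefficient is 32768 * 2674440 = 87636049920.

87636049920


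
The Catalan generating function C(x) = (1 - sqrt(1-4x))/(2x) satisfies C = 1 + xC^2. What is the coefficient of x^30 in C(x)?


Substituting x -> x scales the n-th coefficient by 1, so [x^30] C(x) = C_30.
C_30 = C(2*30, 30)/(31) = 118264581564861424/31 = 3814986502092304.
= 3814986502092304.

3814986502092304


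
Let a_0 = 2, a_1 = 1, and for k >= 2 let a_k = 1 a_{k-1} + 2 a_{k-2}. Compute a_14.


Iterating the recurrence forward:
a_0 = 2
a_1 = 1
a_2 = 1*1 + 2*2 = 5
a_3 = 1*5 + 2*1 = 7
a_4 = 1*7 + 2*5 = 17
a_5 = 1*17 + 2*7 = 31
a_6 = 1*31 + 2*17 = 65
a_7 = 1*65 + 2*31 = 127
a_8 = 1*127 + 2*65 = 257
a_9 = 1*257 + 2*127 = 511
a_10 = 1*511 + 2*257 = 1025
a_11 = 1*1025 + 2*511 = 2047
a_12 = 1*2047 + 2*1025 = 4097
a_13 = 1*4097 + 2*2047 = 8191
a_14 = 1*8191 + 2*4097 = 16385
So a_14 = 16385.

16385


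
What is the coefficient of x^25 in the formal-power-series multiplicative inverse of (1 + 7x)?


The inverse is 1/(1 + 7x). Apply the geometric identity 1/(1 - y) = sum_{k>=0} y^k with y = -7x:
1/(1 + 7x) = sum_{k>=0} (-7)^k x^k.
So the coefficient of x^25 is (-7)^25 = -1341068619663964900807.

-1341068619663964900807


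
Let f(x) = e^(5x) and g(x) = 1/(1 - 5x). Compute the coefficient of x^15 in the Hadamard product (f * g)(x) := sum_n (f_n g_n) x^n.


Expanding: f_k = 5^k/k! (from e^(5x)) and g_k = 5^k (from 1/(1 - 5x)). So the Hadamard coefficient (f * g)_k = 5^k 5^k / k! = (25)^k / k!.
For k = 15: 25^15/15! = 931322574615478515625/1307674368000 = 7450580596923828125/10461394944.

7450580596923828125/10461394944
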